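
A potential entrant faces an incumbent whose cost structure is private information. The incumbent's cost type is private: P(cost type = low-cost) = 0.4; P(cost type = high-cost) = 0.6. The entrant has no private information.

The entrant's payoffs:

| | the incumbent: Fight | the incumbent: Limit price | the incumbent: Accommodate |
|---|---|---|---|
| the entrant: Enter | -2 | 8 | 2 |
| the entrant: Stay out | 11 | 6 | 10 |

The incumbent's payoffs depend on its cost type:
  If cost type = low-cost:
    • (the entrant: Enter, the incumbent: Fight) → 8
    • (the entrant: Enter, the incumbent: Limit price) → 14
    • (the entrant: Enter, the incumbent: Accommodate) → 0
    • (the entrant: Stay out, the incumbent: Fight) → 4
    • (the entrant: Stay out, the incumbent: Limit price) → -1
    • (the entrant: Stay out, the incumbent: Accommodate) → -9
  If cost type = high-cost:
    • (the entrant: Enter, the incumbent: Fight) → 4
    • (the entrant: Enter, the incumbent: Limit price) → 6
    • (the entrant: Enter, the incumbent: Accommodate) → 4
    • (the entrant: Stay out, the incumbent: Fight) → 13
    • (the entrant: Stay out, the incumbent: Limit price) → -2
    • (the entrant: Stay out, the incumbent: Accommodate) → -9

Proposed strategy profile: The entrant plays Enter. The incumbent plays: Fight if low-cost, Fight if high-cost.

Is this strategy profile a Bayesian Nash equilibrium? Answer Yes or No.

No

A profile is a BNE iff every type of every player is best-responding given beliefs about the other side.
The entrant plays Enter: E[Enter] = 0.4·(-2) + 0.6·(-2) = -2; E[Stay out] = 11. Not best-responding. ✗
The incumbent (cost type low-cost), facing Enter: Fight gives 8, Limit price gives 14, Accommodate gives 0. Proposed Fight is not best — profitable deviation exists. ✗
The incumbent (cost type high-cost), facing Enter: Fight gives 4, Limit price gives 6, Accommodate gives 4. Proposed Fight is not best — profitable deviation exists. ✗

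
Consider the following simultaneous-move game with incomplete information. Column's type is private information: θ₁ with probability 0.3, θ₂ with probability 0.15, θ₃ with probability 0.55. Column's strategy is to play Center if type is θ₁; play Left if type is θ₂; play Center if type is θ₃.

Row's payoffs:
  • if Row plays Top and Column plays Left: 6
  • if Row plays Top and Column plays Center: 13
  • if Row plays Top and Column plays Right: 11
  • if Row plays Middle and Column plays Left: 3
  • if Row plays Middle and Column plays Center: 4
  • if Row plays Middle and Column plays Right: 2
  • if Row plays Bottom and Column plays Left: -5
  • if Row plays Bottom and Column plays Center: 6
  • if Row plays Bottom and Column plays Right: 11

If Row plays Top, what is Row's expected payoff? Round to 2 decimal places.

E[Top] = 0.3·13 + 0.15·6 + 0.55·13 = 3.9 + 0.9 + 7.15 = 11.95

11.95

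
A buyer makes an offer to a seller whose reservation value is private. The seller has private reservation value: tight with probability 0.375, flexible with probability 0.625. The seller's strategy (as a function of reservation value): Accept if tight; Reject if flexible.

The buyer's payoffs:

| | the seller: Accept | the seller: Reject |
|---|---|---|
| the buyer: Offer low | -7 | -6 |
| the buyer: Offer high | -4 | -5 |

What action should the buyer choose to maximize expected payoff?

Offer high

E[Offer low] = 0.375·(-7) + 0.625·(-6) = -6.375
E[Offer high] = 0.375·(-4) + 0.625·(-5) = -4.625
Best response: Offer high (-4.625 is the largest).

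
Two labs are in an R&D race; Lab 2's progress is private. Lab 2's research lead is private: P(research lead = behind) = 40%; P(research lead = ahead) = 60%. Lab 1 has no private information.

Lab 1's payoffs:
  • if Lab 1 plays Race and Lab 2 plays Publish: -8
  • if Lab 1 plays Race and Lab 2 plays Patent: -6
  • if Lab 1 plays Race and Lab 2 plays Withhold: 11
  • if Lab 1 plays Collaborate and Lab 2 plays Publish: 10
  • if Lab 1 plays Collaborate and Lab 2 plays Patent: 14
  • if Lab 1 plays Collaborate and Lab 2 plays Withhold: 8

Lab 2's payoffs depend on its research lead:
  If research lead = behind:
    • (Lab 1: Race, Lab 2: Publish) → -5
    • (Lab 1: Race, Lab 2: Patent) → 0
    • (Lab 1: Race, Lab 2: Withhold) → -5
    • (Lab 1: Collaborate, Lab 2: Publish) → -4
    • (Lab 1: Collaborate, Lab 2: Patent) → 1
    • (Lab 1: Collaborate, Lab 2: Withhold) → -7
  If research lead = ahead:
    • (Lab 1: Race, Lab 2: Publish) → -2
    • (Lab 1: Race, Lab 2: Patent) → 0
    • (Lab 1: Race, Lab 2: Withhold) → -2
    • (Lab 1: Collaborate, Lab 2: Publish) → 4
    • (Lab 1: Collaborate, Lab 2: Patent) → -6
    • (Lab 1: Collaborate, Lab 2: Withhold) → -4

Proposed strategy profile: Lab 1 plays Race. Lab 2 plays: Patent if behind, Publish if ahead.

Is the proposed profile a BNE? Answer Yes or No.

No

A profile is a BNE iff every type of every player is best-responding given beliefs about the other side.
Lab 1 plays Race: E[Race] = 0.4·(-6) + 0.6·(-8) = -7.2; E[Collaborate] = 11.6. Not best-responding. ✗
Lab 2 (research lead behind), facing Race: Publish gives -5, Patent gives 0, Withhold gives -5. Proposed Patent is best. ✓
Lab 2 (research lead ahead), facing Race: Publish gives -2, Patent gives 0, Withhold gives -2. Proposed Publish is not best — profitable deviation exists. ✗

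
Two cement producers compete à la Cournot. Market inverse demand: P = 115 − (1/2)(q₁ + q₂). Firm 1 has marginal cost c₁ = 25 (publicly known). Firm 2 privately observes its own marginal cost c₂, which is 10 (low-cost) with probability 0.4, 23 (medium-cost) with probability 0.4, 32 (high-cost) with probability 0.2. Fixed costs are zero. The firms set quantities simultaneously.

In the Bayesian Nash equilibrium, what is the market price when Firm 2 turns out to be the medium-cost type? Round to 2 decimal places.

Each type of Firm 2 best-responds to q₁; Firm 1 best-responds to the expected q₂ over Firm 2's types.
Firm 2 with cost c maximizes (115 − (1/2)(q₁+q₂) − c)·q₂, giving q₂(c) = (115 − c − (1/2)q₁).
E[c₂] = 0.4·10 + 0.4·23 + 0.2·32 = 19.6
Firm 1's FOC against E[q₂] yields q₁ = (115 − 2·25 + E[c₂])/(3/2) = (115 − 50 + 19.6)/(3/2) = 56.4.
q₂(medium-cost) = 63.8, so P = 115 − (1/2)·(56.4 + 63.8) = 54.9.

54.90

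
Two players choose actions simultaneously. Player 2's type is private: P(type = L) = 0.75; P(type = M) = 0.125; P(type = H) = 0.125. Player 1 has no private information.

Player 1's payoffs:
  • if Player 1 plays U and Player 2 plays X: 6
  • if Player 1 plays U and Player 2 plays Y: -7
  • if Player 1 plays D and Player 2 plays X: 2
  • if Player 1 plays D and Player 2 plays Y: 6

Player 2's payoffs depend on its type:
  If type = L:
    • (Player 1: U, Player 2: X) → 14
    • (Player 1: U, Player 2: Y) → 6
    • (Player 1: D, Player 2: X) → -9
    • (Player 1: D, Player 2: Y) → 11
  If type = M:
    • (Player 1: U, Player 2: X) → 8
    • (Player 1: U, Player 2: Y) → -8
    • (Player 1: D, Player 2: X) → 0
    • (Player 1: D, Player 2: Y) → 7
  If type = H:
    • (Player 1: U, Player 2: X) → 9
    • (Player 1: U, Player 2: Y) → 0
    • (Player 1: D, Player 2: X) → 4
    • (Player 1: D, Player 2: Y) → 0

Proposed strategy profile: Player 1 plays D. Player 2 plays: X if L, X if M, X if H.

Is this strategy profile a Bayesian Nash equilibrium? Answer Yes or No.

No

Player 1 plays D: E[D] = 0.75·(2) + 0.125·(2) + 0.125·(2) = 2; E[U] = 6. Not best-responding. ✗
Player 2 (type L), facing D: X gives -9, Y gives 11. Proposed X is not best — profitable deviation exists. ✗
Player 2 (type M), facing D: X gives 0, Y gives 7. Proposed X is not best — profitable deviation exists. ✗
Player 2 (type H), facing D: X gives 4, Y gives 0. Proposed X is best. ✓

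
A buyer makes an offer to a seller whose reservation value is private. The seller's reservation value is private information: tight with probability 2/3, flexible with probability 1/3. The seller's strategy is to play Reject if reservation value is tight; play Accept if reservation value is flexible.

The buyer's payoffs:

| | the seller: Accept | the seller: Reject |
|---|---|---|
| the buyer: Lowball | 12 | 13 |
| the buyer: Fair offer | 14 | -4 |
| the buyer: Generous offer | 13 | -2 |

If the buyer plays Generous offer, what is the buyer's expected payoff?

E[Generous offer] = 2/3·(-2) + 1/3·13 = (-4/3) + 13/3 = 3

3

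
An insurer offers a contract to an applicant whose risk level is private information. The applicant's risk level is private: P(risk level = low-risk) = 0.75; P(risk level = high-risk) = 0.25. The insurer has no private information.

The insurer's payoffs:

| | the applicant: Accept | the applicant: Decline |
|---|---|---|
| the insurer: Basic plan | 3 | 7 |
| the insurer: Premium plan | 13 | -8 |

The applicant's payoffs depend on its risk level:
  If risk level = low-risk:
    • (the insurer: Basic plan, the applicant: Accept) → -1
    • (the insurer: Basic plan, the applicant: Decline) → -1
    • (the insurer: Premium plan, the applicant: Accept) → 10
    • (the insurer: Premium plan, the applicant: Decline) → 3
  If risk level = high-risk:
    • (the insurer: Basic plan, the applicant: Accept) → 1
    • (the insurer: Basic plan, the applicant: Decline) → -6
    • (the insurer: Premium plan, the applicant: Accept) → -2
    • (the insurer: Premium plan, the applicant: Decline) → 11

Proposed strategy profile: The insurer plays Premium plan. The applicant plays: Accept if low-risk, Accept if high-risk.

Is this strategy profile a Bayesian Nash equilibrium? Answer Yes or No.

No

The insurer plays Premium plan: E[Premium plan] = 0.75·(13) + 0.25·(13) = 13; E[Basic plan] = 3. Best-responding. ✓
The applicant (risk level low-risk), facing Premium plan: Accept gives 10, Decline gives 3. Proposed Accept is best. ✓
The applicant (risk level high-risk), facing Premium plan: Accept gives -2, Decline gives 11. Proposed Accept is not best — profitable deviation exists. ✗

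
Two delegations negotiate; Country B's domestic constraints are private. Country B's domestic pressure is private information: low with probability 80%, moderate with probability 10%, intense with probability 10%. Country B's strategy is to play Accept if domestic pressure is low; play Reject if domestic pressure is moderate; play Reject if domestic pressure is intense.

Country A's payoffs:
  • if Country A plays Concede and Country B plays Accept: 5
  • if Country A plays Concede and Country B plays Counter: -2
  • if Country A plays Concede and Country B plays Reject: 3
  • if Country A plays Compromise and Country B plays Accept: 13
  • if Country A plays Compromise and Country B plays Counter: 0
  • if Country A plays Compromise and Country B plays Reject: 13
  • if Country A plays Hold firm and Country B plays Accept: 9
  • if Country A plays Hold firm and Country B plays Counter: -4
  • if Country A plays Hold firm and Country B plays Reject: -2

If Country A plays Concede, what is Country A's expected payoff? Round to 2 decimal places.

4.60

E[Concede] = 0.8·5 + 0.1·3 + 0.1·3 = 4 + 0.3 + 0.3 = 4.6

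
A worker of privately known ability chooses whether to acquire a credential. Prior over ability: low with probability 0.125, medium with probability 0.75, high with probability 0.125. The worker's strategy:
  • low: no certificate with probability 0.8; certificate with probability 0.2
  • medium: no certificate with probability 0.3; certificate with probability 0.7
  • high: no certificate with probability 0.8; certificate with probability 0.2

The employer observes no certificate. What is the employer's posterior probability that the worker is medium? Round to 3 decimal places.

Apply Bayes' rule using the sender's strategy as the likelihood.
P(no certificate) = 0.125·0.8 + 0.75·0.3 + 0.125·0.8 = 0.425
P(medium | no certificate) = (0.75·0.3) / 0.425 = 0.225 / 0.425 = 0.529412

0.529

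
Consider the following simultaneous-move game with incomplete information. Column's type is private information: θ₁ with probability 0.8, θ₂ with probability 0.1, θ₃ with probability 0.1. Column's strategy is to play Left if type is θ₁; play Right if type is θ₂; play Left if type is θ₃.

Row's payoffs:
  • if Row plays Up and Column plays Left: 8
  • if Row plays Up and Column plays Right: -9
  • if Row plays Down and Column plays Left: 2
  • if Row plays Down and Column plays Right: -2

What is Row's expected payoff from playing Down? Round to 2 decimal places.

1.60

Take the expectation over Column's type, weighting each type's action by its prior probability.
E[Down] = 0.8·2 + 0.1·(-2) + 0.1·2 = 1.6 + (-0.2) + 0.2 = 1.6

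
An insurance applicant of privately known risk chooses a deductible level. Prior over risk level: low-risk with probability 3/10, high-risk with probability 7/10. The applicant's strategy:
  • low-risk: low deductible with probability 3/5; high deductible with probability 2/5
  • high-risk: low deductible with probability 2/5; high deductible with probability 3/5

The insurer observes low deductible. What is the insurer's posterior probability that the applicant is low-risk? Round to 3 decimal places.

0.391

Apply Bayes' rule using the sender's strategy as the likelihood.
P(low deductible) = (3/10)·(3/5) + (7/10)·(2/5) = 23/50
P(low-risk | low deductible) = ((3/10)·(3/5)) / (23/50) = (9/50) / (23/50) = 9/23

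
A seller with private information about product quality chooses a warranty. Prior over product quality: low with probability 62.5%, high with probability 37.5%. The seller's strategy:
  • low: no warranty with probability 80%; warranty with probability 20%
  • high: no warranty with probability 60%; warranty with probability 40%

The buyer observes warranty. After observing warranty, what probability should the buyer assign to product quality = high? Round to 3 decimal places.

0.545

Apply Bayes' rule using the sender's strategy as the likelihood.
P(warranty) = 0.625·0.2 + 0.375·0.4 = 0.275
P(high | warranty) = (0.375·0.4) / 0.275 = 0.15 / 0.275 = 0.545455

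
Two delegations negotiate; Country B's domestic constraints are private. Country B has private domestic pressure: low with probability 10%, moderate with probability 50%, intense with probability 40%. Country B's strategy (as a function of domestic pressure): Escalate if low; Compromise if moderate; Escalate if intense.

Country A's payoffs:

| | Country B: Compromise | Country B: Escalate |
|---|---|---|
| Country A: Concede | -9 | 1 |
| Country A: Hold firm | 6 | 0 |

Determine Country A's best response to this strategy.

E[Concede] = 0.1·(1) + 0.5·(-9) + 0.4·(1) = -4
E[Hold firm] = 0.1·(0) + 0.5·(6) + 0.4·(0) = 3
Best response: Hold firm (3 is the largest).

Hold firm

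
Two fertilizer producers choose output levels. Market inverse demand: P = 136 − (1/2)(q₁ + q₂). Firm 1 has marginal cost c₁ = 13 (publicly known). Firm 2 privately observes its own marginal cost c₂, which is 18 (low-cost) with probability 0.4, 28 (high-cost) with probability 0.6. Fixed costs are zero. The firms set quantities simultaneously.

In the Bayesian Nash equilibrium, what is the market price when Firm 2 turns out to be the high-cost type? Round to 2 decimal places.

Type-c best response for Firm 2: q₂(c) = (136 − c) − q₁/2.
Firm 1 maximizes expected profit; its first-order condition is 136 − q₁ − (1/2)E[q₂] − 13 = 0.
Substituting E[q₂] and solving: E[c₂] = 24, so q₁ = (136 − 2·13 + 24)/(3/2) = 89.3333.
q₂(high-cost) = 63.3333, so P = 136 − (1/2)·(89.3333 + 63.3333) = 59.6667.

59.67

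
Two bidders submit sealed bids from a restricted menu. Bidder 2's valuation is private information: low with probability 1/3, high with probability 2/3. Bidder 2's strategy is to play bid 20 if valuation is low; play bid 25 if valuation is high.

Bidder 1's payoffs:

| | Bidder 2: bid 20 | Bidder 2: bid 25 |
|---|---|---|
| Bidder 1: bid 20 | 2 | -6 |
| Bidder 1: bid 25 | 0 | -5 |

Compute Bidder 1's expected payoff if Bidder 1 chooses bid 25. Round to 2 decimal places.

E[bid 25] = 1/3·0 + 2/3·(-5) = 0 + (-10/3) = -10/3

-3.33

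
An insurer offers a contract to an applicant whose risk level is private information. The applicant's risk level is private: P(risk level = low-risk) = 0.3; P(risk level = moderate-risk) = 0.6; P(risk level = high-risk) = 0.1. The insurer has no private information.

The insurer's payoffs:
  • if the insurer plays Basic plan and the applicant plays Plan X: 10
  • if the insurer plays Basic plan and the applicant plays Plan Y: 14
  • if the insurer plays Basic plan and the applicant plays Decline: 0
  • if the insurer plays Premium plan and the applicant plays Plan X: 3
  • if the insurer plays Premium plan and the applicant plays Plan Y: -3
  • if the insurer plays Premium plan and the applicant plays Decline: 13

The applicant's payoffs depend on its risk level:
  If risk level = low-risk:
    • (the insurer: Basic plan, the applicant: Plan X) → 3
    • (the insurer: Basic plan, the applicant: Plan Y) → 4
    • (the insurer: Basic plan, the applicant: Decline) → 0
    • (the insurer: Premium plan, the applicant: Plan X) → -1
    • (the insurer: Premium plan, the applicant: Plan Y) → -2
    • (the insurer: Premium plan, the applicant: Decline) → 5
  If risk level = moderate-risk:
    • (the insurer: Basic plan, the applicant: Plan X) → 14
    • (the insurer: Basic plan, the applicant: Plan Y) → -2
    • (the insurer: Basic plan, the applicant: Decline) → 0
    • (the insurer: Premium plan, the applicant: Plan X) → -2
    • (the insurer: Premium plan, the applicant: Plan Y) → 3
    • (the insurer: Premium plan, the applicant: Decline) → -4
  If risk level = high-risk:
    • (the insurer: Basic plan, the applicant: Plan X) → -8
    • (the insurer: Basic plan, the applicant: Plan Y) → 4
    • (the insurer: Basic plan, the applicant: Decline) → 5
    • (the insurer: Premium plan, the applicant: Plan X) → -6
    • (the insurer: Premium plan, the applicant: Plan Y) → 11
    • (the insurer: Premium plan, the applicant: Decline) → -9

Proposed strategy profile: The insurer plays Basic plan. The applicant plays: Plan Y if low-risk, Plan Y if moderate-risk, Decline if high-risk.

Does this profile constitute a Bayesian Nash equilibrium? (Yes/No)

No

The insurer plays Basic plan: E[Basic plan] = 0.3·(14) + 0.6·(14) + 0.1·(0) = 12.6; E[Premium plan] = -1.4. Best-responding. ✓
The applicant (risk level low-risk), facing Basic plan: Plan X gives 3, Plan Y gives 4, Decline gives 0. Proposed Plan Y is best. ✓
The applicant (risk level moderate-risk), facing Basic plan: Plan X gives 14, Plan Y gives -2, Decline gives 0. Proposed Plan Y is not best — profitable deviation exists. ✗
The applicant (risk level high-risk), facing Basic plan: Plan X gives -8, Plan Y gives 4, Decline gives 5. Proposed Decline is best. ✓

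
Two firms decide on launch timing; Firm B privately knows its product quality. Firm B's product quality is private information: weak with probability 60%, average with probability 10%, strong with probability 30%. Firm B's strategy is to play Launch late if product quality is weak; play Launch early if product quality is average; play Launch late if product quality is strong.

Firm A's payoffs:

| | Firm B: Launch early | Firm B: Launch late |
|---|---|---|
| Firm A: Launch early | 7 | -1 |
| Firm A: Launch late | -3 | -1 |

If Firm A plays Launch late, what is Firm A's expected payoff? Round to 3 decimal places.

-1.200

E[Launch late] = 0.6·(-1) + 0.1·(-3) + 0.3·(-1) = (-0.6) + (-0.3) + (-0.3) = -1.2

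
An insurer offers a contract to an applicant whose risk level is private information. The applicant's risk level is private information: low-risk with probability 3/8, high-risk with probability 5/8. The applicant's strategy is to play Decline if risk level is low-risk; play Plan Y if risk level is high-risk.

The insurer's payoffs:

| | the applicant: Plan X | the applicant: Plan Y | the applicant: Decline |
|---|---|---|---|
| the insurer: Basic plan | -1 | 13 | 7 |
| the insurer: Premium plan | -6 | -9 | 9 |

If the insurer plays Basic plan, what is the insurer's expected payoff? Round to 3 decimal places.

10.750

E[Basic plan] = 3/8·7 + 5/8·13 = 21/8 + 65/8 = 43/4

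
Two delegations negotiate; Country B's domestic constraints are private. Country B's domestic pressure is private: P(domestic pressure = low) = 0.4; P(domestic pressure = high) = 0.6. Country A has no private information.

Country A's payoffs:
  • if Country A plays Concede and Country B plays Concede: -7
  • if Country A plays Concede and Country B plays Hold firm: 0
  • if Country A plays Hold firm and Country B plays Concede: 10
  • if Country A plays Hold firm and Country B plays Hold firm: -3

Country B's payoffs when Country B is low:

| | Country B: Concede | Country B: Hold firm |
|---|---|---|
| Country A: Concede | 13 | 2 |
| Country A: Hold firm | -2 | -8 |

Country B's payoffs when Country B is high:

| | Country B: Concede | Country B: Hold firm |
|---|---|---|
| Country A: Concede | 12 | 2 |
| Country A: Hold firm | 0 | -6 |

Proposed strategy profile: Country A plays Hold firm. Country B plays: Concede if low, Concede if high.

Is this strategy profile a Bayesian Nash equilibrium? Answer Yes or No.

Yes

Country A plays Hold firm: E[Hold firm] = 0.4·(10) + 0.6·(10) = 10; E[Concede] = -7. Best-responding. ✓
Country B (domestic pressure low), facing Hold firm: Concede gives -2, Hold firm gives -8. Proposed Concede is best. ✓
Country B (domestic pressure high), facing Hold firm: Concede gives 0, Hold firm gives -6. Proposed Concede is best. ✓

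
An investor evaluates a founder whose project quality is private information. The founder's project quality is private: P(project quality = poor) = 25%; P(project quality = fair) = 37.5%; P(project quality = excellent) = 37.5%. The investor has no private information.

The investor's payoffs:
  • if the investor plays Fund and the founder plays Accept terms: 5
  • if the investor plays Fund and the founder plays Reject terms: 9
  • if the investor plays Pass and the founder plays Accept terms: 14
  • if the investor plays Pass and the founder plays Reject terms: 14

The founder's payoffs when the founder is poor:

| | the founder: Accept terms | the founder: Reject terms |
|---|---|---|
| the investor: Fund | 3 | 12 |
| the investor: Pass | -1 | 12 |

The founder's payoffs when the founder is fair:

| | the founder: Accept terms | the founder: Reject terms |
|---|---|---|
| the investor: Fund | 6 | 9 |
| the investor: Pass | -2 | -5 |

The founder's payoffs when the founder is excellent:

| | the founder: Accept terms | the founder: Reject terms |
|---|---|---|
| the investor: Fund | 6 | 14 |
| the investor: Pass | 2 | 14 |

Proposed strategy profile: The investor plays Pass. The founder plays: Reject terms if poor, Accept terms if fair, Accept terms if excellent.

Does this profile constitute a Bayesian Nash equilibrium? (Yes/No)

The investor plays Pass: E[Pass] = 0.25·(14) + 0.375·(14) + 0.375·(14) = 14; E[Fund] = 6. Best-responding. ✓
The founder (project quality poor), facing Pass: Accept terms gives -1, Reject terms gives 12. Proposed Reject terms is best. ✓
The founder (project quality fair), facing Pass: Accept terms gives -2, Reject terms gives -5. Proposed Accept terms is best. ✓
The founder (project quality excellent), facing Pass: Accept terms gives 2, Reject terms gives 14. Proposed Accept terms is not best — profitable deviation exists. ✗

No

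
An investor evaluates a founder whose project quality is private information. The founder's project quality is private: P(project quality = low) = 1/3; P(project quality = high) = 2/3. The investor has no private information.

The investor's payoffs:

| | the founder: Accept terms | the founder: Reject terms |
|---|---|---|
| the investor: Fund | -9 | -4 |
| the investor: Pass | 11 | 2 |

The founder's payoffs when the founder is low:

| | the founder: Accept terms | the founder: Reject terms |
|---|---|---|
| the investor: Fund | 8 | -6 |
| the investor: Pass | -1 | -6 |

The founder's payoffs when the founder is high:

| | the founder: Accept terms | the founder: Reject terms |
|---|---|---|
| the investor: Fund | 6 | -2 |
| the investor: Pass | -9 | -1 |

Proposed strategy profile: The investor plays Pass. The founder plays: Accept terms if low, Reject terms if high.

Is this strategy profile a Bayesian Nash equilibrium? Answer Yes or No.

The investor plays Pass: E[Pass] = 1/3·(11) + 2/3·(2) = 5; E[Fund] = -17/3. Best-responding. ✓
The founder (project quality low), facing Pass: Accept terms gives -1, Reject terms gives -6. Proposed Accept terms is best. ✓
The founder (project quality high), facing Pass: Accept terms gives -9, Reject terms gives -1. Proposed Reject terms is best. ✓

Yes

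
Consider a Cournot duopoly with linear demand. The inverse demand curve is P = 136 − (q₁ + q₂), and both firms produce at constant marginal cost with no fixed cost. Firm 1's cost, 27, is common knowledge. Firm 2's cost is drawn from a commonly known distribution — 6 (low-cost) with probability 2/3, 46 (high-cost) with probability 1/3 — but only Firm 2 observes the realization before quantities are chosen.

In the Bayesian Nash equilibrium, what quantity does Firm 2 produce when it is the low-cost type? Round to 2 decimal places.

48.11

Firm 2 with cost c maximizes (136 − (q₁+q₂) − c)·q₂, giving q₂(c) = (136 − c − q₁)/2.
E[c₂] = 2/3·6 + 1/3·46 = 19.3333
Firm 1's FOC against E[q₂] yields q₁ = (136 − 2·27 + E[c₂])/3 = (136 − 54 + 19.3333)/3 = 33.7778.
q₂(low-cost) = (136 − 6 − 33.7778)/2 = 48.1111.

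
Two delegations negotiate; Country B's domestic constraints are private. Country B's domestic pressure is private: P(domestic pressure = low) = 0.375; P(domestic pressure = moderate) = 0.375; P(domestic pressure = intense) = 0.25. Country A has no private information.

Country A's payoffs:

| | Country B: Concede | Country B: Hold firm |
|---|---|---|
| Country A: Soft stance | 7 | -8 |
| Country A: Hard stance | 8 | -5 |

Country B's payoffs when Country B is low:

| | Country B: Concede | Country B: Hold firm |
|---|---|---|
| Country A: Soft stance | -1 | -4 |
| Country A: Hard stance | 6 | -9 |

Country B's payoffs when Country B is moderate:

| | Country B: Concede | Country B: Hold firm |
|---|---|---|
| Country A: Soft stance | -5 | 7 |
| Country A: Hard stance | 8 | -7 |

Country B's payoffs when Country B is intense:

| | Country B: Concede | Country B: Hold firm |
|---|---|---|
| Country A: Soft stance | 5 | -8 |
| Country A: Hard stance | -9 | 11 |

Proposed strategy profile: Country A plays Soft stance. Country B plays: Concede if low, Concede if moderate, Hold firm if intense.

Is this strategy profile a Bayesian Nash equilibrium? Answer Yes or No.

A profile is a BNE iff every type of every player is best-responding given beliefs about the other side.
Country A plays Soft stance: E[Soft stance] = 0.375·(7) + 0.375·(7) + 0.25·(-8) = 3.25; E[Hard stance] = 4.75. Not best-responding. ✗
Country B (domestic pressure low), facing Soft stance: Concede gives -1, Hold firm gives -4. Proposed Concede is best. ✓
Country B (domestic pressure moderate), facing Soft stance: Concede gives -5, Hold firm gives 7. Proposed Concede is not best — profitable deviation exists. ✗
Country B (domestic pressure intense), facing Soft stance: Concede gives 5, Hold firm gives -8. Proposed Hold firm is not best — profitable deviation exists. ✗

No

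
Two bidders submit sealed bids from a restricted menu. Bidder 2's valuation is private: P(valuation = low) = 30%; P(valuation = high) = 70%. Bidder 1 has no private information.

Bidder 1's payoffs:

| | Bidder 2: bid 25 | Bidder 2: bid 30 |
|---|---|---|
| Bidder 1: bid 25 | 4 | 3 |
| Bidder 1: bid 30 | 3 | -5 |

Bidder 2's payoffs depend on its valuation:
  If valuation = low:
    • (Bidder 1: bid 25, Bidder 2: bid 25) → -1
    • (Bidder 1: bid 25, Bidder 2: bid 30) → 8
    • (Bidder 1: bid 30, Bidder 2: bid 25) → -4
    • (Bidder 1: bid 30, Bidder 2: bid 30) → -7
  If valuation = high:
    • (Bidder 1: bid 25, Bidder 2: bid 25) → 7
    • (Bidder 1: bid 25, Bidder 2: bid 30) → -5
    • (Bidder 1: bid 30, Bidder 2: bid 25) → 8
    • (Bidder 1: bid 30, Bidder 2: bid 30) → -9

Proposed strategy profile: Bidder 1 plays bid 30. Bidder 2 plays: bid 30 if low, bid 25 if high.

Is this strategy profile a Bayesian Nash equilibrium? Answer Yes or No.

A profile is a BNE iff every type of every player is best-responding given beliefs about the other side.
Bidder 1 plays bid 30: E[bid 30] = 0.3·(-5) + 0.7·(3) = 0.6; E[bid 25] = 3.7. Not best-responding. ✗
Bidder 2 (valuation low), facing bid 30: bid 25 gives -4, bid 30 gives -7. Proposed bid 30 is not best — profitable deviation exists. ✗
Bidder 2 (valuation high), facing bid 30: bid 25 gives 8, bid 30 gives -9. Proposed bid 25 is best. ✓

No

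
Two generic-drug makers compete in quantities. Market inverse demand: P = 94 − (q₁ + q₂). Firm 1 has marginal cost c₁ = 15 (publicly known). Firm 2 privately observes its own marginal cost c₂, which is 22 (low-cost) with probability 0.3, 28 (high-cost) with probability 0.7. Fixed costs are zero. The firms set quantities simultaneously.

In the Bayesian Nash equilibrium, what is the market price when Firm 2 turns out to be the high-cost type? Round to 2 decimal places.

45.97

Firm 2 with cost c maximizes (94 − (q₁+q₂) − c)·q₂, giving q₂(c) = (94 − c − q₁)/2.
E[c₂] = 0.3·22 + 0.7·28 = 26.2
Firm 1's FOC against E[q₂] yields q₁ = (94 − 2·15 + E[c₂])/3 = (94 − 30 + 26.2)/3 = 30.0667.
q₂(high-cost) = 17.9667, so P = 94 − (30.0667 + 17.9667) = 45.9667.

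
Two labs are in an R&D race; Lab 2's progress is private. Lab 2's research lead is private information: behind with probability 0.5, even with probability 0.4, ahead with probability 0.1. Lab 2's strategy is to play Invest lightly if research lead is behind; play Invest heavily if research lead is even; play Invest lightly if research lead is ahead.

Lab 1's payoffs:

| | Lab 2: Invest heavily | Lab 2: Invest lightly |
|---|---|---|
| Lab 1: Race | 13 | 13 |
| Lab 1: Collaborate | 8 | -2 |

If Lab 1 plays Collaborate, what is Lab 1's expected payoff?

E[Collaborate] = 0.5·(-2) + 0.4·8 + 0.1·(-2) = (-1) + 3.2 + (-0.2) = 2

2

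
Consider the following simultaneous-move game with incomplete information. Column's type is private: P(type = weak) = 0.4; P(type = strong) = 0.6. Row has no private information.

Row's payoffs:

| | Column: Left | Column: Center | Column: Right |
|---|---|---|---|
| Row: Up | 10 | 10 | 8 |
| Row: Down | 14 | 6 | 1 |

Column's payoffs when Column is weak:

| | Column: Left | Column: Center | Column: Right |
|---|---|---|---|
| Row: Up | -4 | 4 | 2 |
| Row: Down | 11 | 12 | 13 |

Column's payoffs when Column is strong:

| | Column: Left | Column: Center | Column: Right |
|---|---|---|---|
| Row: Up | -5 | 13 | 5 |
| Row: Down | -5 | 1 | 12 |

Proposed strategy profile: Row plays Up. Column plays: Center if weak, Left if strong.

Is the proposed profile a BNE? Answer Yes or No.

Row plays Up: E[Up] = 0.4·(10) + 0.6·(10) = 10; E[Down] = 10.8. Not best-responding. ✗
Column (type weak), facing Up: Left gives -4, Center gives 4, Right gives 2. Proposed Center is best. ✓
Column (type strong), facing Up: Left gives -5, Center gives 13, Right gives 5. Proposed Left is not best — profitable deviation exists. ✗

No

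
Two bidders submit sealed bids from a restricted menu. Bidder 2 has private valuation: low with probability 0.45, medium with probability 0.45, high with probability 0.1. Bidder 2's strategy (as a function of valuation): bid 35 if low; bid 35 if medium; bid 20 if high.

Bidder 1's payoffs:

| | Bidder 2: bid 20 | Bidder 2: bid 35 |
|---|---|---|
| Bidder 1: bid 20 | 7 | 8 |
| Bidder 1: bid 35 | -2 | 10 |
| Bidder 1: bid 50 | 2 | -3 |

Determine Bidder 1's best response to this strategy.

Compute Bidder 1's expected payoff for each action, taking the expectation over Bidder 2's type.
E[bid 20] = 0.45·(8) + 0.45·(8) + 0.1·(7) = 7.9
E[bid 35] = 0.45·(10) + 0.45·(10) + 0.1·(-2) = 8.8
E[bid 50] = 0.45·(-3) + 0.45·(-3) + 0.1·(2) = -2.5
Best response: bid 35 (8.8 is the largest).

bid 35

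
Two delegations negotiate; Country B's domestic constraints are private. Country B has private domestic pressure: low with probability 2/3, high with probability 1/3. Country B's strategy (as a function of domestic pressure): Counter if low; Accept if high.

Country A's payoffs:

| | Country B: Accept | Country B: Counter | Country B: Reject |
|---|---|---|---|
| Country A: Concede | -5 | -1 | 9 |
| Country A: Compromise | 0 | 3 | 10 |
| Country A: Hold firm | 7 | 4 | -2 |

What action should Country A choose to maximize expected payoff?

E[Concede] = 2/3·(-1) + 1/3·(-5) = -7/3
E[Compromise] = 2/3·(3) + 1/3·(0) = 2
E[Hold firm] = 2/3·(4) + 1/3·(7) = 5
Best response: Hold firm (5 is the largest).

Hold firm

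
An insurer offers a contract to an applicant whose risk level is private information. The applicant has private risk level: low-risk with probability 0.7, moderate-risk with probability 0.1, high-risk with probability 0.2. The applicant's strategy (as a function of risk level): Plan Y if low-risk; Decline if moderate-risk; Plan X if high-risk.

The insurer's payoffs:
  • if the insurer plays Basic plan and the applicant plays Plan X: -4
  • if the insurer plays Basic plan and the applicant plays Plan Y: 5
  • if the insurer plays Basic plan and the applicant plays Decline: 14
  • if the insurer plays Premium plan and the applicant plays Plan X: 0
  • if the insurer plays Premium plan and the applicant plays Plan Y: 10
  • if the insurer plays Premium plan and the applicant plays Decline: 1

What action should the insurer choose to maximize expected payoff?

Premium plan

Compute the insurer's expected payoff for each action, taking the expectation over the applicant's type.
E[Basic plan] = 0.7·(5) + 0.1·(14) + 0.2·(-4) = 4.1
E[Premium plan] = 0.7·(10) + 0.1·(1) + 0.2·(0) = 7.1
Best response: Premium plan (7.1 is the largest).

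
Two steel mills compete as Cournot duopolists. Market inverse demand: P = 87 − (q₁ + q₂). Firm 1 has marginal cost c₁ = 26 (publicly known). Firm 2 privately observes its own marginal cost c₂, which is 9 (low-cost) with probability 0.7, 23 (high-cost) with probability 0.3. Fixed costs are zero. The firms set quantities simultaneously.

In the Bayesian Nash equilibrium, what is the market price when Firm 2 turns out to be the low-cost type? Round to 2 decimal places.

39.97

Firm 2 with cost c maximizes (87 − (q₁+q₂) − c)·q₂, giving q₂(c) = (87 − c − q₁)/2.
E[c₂] = 0.7·9 + 0.3·23 = 13.2
Firm 1's FOC against E[q₂] yields q₁ = (87 − 2·26 + E[c₂])/3 = (87 − 52 + 13.2)/3 = 16.0667.
q₂(low-cost) = 30.9667, so P = 87 − (16.0667 + 30.9667) = 39.9667.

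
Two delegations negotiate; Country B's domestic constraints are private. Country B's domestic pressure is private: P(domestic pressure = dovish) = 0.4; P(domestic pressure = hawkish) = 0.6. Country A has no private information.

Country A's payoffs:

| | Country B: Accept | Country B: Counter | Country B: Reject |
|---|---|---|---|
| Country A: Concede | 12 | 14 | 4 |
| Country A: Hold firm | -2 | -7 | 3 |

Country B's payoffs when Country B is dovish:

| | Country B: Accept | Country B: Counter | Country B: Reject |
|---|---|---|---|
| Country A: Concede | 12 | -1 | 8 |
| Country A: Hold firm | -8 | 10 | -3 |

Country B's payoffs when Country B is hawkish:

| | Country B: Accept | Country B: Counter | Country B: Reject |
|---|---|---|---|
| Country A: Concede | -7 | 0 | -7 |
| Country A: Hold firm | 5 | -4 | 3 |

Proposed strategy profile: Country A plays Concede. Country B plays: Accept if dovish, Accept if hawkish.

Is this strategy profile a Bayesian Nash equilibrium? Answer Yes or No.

No

Country A plays Concede: E[Concede] = 0.4·(12) + 0.6·(12) = 12; E[Hold firm] = -2. Best-responding. ✓
Country B (domestic pressure dovish), facing Concede: Accept gives 12, Counter gives -1, Reject gives 8. Proposed Accept is best. ✓
Country B (domestic pressure hawkish), facing Concede: Accept gives -7, Counter gives 0, Reject gives -7. Proposed Accept is not best — profitable deviation exists. ✗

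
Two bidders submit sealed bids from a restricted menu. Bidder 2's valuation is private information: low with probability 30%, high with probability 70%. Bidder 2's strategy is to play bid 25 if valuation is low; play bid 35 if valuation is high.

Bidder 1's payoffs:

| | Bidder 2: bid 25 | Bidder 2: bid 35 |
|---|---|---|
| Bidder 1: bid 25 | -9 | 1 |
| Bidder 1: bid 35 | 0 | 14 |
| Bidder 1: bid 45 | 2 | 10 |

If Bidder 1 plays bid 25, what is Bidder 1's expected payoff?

Take the expectation over Bidder 2's valuation, weighting each type's action by its prior probability.
E[bid 25] = 0.3·(-9) + 0.7·1 = (-2.7) + 0.7 = -2

-2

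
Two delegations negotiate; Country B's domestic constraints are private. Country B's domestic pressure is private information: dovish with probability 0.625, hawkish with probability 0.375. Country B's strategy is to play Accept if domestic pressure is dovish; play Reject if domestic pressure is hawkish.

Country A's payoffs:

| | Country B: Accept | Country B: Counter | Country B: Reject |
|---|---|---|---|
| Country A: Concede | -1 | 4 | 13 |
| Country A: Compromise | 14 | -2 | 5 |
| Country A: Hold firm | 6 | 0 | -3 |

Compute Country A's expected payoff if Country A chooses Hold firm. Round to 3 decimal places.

Take the expectation over Country B's domestic pressure, weighting each type's action by its prior probability.
E[Hold firm] = 0.625·6 + 0.375·(-3) = 3.75 + (-1.125) = 2.625

2.625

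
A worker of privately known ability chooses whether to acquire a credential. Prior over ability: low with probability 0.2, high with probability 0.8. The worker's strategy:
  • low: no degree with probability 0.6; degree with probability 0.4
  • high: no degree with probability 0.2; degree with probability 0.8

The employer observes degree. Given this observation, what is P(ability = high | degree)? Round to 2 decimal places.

0.89

P(degree) = 0.2·0.4 + 0.8·0.8 = 0.72
P(high | degree) = (0.8·0.8) / 0.72 = 0.64 / 0.72 = 0.888889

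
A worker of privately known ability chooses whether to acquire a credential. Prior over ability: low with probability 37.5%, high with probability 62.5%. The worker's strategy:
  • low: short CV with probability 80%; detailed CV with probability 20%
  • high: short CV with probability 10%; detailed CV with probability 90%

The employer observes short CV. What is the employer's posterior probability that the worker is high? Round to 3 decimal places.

0.172

P(short CV) = 0.375·0.8 + 0.625·0.1 = 0.3625
P(high | short CV) = (0.625·0.1) / 0.3625 = 0.0625 / 0.3625 = 0.172414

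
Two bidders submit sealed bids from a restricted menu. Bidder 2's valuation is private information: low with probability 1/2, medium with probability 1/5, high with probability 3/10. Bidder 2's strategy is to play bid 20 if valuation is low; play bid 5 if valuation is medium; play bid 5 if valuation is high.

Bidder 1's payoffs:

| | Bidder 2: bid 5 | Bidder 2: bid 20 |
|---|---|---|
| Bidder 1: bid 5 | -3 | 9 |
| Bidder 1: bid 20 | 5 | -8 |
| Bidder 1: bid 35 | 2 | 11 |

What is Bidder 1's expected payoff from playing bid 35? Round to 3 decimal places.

E[bid 35] = 1/2·11 + 1/5·2 + 3/10·2 = 11/2 + 2/5 + 3/5 = 13/2

6.500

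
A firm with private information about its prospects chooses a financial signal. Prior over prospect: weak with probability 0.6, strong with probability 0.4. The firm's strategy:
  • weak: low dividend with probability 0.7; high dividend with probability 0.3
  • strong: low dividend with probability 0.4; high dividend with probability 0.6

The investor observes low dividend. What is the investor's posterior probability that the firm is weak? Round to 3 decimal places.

P(low dividend) = 0.6·0.7 + 0.4·0.4 = 0.58
P(weak | low dividend) = (0.6·0.7) / 0.58 = 0.42 / 0.58 = 0.724138

0.724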